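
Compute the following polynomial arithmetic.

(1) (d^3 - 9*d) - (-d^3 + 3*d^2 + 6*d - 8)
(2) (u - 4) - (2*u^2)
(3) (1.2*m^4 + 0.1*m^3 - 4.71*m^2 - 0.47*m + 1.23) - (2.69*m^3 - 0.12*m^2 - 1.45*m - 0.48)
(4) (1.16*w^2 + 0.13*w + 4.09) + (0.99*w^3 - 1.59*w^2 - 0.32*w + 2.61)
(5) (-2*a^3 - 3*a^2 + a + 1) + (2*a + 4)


(1) = 2*d^3 - 3*d^2 - 15*d + 8
(2) = -2*u^2 + u - 4
(3) = 1.2*m^4 - 2.59*m^3 - 4.59*m^2 + 0.98*m + 1.71
(4) = 0.99*w^3 - 0.43*w^2 - 0.19*w + 6.7
(5) = -2*a^3 - 3*a^2 + 3*a + 5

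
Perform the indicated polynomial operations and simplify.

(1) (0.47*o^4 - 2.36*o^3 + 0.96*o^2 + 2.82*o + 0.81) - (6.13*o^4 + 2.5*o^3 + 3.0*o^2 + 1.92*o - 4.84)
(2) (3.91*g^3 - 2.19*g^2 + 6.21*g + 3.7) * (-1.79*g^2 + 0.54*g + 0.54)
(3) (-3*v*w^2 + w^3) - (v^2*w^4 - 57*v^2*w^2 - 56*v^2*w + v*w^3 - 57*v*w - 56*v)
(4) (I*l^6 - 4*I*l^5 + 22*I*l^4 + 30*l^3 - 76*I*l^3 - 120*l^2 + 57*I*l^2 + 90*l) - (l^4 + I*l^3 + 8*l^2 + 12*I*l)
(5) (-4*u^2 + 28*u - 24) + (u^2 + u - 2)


(1) = -5.66*o^4 - 4.86*o^3 - 2.04*o^2 + 0.9*o + 5.65
(2) = -6.9989*g^5 + 6.0315*g^4 - 10.1871*g^3 - 4.4522*g^2 + 5.3514*g + 1.998
(3) = -v^2*w^4 + 57*v^2*w^2 + 56*v^2*w - v*w^3 - 3*v*w^2 + 57*v*w + 56*v + w^3
(4) = I*l^6 - 4*I*l^5 - l^4 + 22*I*l^4 + 30*l^3 - 77*I*l^3 - 128*l^2 + 57*I*l^2 + 90*l - 12*I*l
(5) = -3*u^2 + 29*u - 26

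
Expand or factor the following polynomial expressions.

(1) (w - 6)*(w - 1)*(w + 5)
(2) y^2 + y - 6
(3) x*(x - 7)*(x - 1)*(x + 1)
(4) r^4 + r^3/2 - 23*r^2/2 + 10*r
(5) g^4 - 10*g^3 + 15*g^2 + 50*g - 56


(1) = w^3 - 2*w^2 - 29*w + 30
(2) = (y - 2)*(y + 3)
(3) = x^4 - 7*x^3 - x^2 + 7*x
(4) = r*(r - 5/2)*(r - 1)*(r + 4)
(5) = (g - 7)*(g - 4)*(g - 1)*(g + 2)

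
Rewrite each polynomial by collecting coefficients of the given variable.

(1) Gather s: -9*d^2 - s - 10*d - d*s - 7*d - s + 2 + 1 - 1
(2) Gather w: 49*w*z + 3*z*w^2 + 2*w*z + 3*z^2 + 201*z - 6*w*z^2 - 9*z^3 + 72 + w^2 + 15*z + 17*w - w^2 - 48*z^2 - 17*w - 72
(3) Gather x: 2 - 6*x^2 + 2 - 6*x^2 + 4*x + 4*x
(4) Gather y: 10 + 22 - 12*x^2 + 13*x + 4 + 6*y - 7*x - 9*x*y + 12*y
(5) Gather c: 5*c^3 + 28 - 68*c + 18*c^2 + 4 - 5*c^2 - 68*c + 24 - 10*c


(1) = -9*d^2 - 17*d + s*(-d - 2) + 2
(2) = 3*w^2*z + w*(-6*z^2 + 51*z) - 9*z^3 - 45*z^2 + 216*z
(3) = -12*x^2 + 8*x + 4
(4) = -12*x^2 + 6*x + y*(18 - 9*x) + 36
(5) = 5*c^3 + 13*c^2 - 146*c + 56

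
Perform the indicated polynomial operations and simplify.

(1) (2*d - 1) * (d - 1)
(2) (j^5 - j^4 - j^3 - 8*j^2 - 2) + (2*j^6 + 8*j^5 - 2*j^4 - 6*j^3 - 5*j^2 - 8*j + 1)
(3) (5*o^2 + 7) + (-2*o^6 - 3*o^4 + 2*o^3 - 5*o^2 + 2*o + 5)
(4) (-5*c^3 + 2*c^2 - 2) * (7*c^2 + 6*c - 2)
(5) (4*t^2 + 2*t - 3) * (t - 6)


(1) = 2*d^2 - 3*d + 1
(2) = 2*j^6 + 9*j^5 - 3*j^4 - 7*j^3 - 13*j^2 - 8*j - 1
(3) = -2*o^6 - 3*o^4 + 2*o^3 + 2*o + 12
(4) = -35*c^5 - 16*c^4 + 22*c^3 - 18*c^2 - 12*c + 4
(5) = 4*t^3 - 22*t^2 - 15*t + 18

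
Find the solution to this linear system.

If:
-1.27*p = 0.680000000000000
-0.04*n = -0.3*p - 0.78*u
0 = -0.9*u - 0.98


Then:
n = -25.25
p = -0.54
u = -1.09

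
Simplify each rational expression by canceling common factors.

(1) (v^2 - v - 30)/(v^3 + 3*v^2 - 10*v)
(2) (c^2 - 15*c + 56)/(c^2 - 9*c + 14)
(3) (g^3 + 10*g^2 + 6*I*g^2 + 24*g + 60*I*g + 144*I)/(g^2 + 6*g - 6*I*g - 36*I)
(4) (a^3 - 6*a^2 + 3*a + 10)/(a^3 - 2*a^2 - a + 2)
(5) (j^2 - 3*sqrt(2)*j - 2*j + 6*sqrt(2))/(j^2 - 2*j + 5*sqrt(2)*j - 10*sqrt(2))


(1) = (v - 6)/(v^2 - 2*v)
(2) = (c - 8)/(c - 2)
(3) = (g^2 + g*(4 + 6*I) + 24*I)/(g - 6*I)
(4) = (a - 5)/(a - 1)
(5) = (j - 3*sqrt(2))/(j + 5*sqrt(2))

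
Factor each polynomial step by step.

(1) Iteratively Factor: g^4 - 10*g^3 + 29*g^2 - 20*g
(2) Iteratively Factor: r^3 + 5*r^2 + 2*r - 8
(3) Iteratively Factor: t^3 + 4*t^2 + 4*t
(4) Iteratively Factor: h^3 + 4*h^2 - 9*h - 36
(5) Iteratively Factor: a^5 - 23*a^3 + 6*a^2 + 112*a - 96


(1) = (g - 5)*(g^3 - 5*g^2 + 4*g) = (g - 5)*(g - 4)*(g^2 - g) = g*(g - 5)*(g - 4)*(g - 1)
(2) = (r + 4)*(r^2 + r - 2) = (r - 1)*(r + 4)*(r + 2)
(3) = (t)*(t^2 + 4*t + 4) = t*(t + 2)*(t + 2)
(4) = (h - 3)*(h^2 + 7*h + 12) = (h - 3)*(h + 4)*(h + 3)
(5) = (a + 3)*(a^4 - 3*a^3 - 14*a^2 + 48*a - 32) = (a - 4)*(a + 3)*(a^3 + a^2 - 10*a + 8) = (a - 4)*(a + 3)*(a + 4)*(a^2 - 3*a + 2) = (a - 4)*(a - 2)*(a + 3)*(a + 4)*(a - 1)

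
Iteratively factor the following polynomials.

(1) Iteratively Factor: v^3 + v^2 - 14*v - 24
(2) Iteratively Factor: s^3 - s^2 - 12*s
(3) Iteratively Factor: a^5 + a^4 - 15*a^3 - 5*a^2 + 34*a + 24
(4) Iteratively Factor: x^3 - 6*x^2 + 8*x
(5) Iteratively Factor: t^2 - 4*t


(1) = (v + 3)*(v^2 - 2*v - 8) = (v + 2)*(v + 3)*(v - 4)
(2) = (s)*(s^2 - s - 12) = s*(s + 3)*(s - 4)
(3) = (a - 3)*(a^4 + 4*a^3 - 3*a^2 - 14*a - 8) = (a - 3)*(a + 4)*(a^3 - 3*a - 2) = (a - 3)*(a - 2)*(a + 4)*(a^2 + 2*a + 1) = (a - 3)*(a - 2)*(a + 1)*(a + 4)*(a + 1)
(4) = (x - 4)*(x^2 - 2*x) = (x - 4)*(x - 2)*(x)
(5) = (t - 4)*(t)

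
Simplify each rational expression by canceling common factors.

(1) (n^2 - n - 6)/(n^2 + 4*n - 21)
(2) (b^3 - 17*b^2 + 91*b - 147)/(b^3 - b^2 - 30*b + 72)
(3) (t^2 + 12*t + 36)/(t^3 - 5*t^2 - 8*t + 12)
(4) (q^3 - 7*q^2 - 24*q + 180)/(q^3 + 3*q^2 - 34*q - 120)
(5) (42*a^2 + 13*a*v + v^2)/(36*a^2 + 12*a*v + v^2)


(1) = (n + 2)/(n + 7)
(2) = (b^2 - 14*b + 49)/(b^2 + 2*b - 24)
(3) = (t^2 + 12*t + 36)/(t^3 - 5*t^2 - 8*t + 12)
(4) = (q - 6)/(q + 4)
(5) = (7*a + v)/(6*a + v)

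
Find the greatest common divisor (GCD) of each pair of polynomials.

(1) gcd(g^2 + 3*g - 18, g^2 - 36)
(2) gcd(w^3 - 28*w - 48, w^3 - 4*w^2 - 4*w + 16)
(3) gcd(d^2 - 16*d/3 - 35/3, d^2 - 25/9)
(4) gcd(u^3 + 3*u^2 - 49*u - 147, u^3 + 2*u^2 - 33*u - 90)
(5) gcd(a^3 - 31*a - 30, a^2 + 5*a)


(1) = gcd((g - 3)*(g + 6), (g - 6)*(g + 6)) = g + 6
(2) = gcd((w - 6)*(w + 2)*(w + 4), (w - 4)*(w - 2)*(w + 2)) = w + 2
(3) = gcd((d - 7)*(d + 5/3), (d - 5/3)*(d + 5/3)) = d + 5/3
(4) = u + 3
(5) = gcd((a - 6)*(a + 1)*(a + 5), a*(a + 5)) = a + 5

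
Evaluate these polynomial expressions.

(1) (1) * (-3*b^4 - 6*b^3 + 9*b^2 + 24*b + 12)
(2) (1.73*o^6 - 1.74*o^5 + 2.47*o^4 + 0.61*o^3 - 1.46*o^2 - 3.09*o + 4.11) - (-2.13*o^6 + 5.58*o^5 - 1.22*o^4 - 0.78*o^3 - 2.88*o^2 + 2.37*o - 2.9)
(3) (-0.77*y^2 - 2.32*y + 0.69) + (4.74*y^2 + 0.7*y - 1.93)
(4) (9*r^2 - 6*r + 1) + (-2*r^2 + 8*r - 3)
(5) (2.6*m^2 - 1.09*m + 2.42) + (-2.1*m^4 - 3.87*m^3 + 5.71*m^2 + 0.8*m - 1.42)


(1) = -3*b^4 - 6*b^3 + 9*b^2 + 24*b + 12
(2) = 3.86*o^6 - 7.32*o^5 + 3.69*o^4 + 1.39*o^3 + 1.42*o^2 - 5.46*o + 7.01
(3) = 3.97*y^2 - 1.62*y - 1.24
(4) = 7*r^2 + 2*r - 2
(5) = -2.1*m^4 - 3.87*m^3 + 8.31*m^2 - 0.29*m + 1.0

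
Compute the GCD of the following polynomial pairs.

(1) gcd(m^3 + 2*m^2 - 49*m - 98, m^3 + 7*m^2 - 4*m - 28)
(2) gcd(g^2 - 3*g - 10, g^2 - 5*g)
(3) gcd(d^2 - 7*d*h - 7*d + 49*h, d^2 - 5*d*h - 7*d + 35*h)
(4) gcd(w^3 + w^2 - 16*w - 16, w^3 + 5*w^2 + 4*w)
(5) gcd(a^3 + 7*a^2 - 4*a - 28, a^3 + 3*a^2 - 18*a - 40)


(1) = gcd((m - 7)*(m + 2)*(m + 7), (m - 2)*(m + 2)*(m + 7)) = m^2 + 9*m + 14
(2) = g - 5
(3) = gcd((d - 7)*(d - 7*h), (d - 7)*(d - 5*h)) = d - 7
(4) = w^2 + 5*w + 4
(5) = gcd((a - 2)*(a + 2)*(a + 7), (a - 4)*(a + 2)*(a + 5)) = a + 2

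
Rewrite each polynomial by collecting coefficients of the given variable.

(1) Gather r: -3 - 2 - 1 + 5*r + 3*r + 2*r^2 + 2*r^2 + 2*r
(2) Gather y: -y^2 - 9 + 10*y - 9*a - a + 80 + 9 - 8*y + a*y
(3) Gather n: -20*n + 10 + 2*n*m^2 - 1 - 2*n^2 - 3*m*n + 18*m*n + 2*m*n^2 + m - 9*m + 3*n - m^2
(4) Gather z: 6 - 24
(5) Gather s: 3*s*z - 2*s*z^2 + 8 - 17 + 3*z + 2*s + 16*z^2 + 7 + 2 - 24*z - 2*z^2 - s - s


(1) = 4*r^2 + 10*r - 6
(2) = -10*a - y^2 + y*(a + 2) + 80
(3) = -m^2 - 8*m + n^2*(2*m - 2) + n*(2*m^2 + 15*m - 17) + 9
(4) = -18
(5) = s*(-2*z^2 + 3*z) + 14*z^2 - 21*z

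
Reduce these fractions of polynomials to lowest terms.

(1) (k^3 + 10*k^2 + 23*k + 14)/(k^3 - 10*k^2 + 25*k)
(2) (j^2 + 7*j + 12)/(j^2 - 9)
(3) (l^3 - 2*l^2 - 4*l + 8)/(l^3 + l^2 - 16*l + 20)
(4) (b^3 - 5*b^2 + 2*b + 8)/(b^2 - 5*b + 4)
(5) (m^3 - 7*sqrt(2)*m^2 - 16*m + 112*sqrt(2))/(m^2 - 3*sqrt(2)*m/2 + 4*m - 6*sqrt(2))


(1) = (k^3 + 10*k^2 + 23*k + 14)/(k^3 - 10*k^2 + 25*k)
(2) = (j + 4)/(j - 3)
(3) = (l + 2)/(l + 5)
(4) = (b^2 - b - 2)/(b - 1)
(5) = (2*m^2 + m*(-14*sqrt(2) - 8) + 56*sqrt(2))/(2*m - 3*sqrt(2))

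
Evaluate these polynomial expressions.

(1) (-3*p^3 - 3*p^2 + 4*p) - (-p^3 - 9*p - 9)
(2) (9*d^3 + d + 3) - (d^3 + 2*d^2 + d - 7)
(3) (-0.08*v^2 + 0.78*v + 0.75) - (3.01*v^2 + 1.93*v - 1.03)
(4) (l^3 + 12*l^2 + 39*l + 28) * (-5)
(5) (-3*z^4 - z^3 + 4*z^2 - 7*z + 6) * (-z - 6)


(1) = -2*p^3 - 3*p^2 + 13*p + 9
(2) = 8*d^3 - 2*d^2 + 10
(3) = -3.09*v^2 - 1.15*v + 1.78
(4) = -5*l^3 - 60*l^2 - 195*l - 140
(5) = 3*z^5 + 19*z^4 + 2*z^3 - 17*z^2 + 36*z - 36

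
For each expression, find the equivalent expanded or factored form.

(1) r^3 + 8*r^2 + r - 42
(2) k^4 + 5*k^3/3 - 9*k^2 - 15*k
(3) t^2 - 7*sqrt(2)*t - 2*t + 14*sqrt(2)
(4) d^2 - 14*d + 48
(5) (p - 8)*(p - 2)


(1) = (r - 2)*(r + 3)*(r + 7)
(2) = k*(k - 3)*(k + 5/3)*(k + 3)
(3) = (t - 2)*(t - 7*sqrt(2))
(4) = (d - 8)*(d - 6)
(5) = p^2 - 10*p + 16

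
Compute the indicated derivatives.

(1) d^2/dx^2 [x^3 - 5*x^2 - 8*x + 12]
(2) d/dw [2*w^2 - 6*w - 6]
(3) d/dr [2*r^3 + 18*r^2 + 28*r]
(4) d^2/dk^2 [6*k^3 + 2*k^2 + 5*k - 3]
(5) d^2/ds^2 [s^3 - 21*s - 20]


(1) = 6*x - 10
(2) = 4*w - 6
(3) = 6*r^2 + 36*r + 28
(4) = 36*k + 4
(5) = 6*s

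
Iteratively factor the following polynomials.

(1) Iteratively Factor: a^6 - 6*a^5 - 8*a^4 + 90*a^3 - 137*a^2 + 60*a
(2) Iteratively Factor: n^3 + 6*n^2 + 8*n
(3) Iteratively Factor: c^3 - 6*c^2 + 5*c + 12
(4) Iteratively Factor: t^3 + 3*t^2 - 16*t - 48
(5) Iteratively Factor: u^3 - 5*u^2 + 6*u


(1) = (a - 5)*(a^5 - a^4 - 13*a^3 + 25*a^2 - 12*a) = a*(a - 5)*(a^4 - a^3 - 13*a^2 + 25*a - 12) = a*(a - 5)*(a + 4)*(a^3 - 5*a^2 + 7*a - 3) = a*(a - 5)*(a - 1)*(a + 4)*(a^2 - 4*a + 3) = a*(a - 5)*(a - 3)*(a - 1)*(a + 4)*(a - 1)
(2) = (n)*(n^2 + 6*n + 8) = n*(n + 2)*(n + 4)
(3) = (c - 3)*(c^2 - 3*c - 4) = (c - 3)*(c + 1)*(c - 4)
(4) = (t + 4)*(t^2 - t - 12) = (t + 3)*(t + 4)*(t - 4)
(5) = (u - 2)*(u^2 - 3*u) = (u - 3)*(u - 2)*(u)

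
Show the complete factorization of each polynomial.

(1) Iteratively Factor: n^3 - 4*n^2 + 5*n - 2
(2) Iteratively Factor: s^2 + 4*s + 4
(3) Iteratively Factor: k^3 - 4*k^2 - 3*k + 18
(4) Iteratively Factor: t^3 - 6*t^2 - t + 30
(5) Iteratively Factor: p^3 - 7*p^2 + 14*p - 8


(1) = (n - 1)*(n^2 - 3*n + 2) = (n - 1)^2*(n - 2)
(2) = (s + 2)*(s + 2)
(3) = (k - 3)*(k^2 - k - 6) = (k - 3)*(k + 2)*(k - 3)
(4) = (t + 2)*(t^2 - 8*t + 15) = (t - 5)*(t + 2)*(t - 3)
(5) = (p - 4)*(p^2 - 3*p + 2) = (p - 4)*(p - 1)*(p - 2)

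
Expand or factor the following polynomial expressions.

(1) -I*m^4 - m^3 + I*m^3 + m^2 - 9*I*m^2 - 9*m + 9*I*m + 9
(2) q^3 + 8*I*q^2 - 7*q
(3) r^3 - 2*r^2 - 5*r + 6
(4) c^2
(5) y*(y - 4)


(1) = (m - 3*I)*(m - I)*(m + 3*I)*(-I*m + I)
(2) = q*(q + I)*(q + 7*I)
(3) = (r - 3)*(r - 1)*(r + 2)
(4) = c^2
(5) = y^2 - 4*y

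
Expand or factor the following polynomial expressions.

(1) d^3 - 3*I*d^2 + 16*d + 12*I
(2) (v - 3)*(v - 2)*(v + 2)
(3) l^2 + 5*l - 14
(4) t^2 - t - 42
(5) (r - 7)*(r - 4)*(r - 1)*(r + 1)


(1) = (d - 6*I)*(d + I)*(d + 2*I)
(2) = v^3 - 3*v^2 - 4*v + 12
(3) = (l - 2)*(l + 7)
(4) = (t - 7)*(t + 6)
(5) = r^4 - 11*r^3 + 27*r^2 + 11*r - 28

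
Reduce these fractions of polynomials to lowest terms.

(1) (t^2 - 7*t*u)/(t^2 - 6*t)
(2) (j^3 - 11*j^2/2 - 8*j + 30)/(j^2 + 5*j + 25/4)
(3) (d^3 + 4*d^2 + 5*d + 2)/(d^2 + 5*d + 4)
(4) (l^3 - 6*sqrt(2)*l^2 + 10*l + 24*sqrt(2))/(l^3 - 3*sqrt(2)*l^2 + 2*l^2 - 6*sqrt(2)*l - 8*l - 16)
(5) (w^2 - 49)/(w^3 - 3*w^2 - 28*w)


(1) = (t - 7*u)/(t - 6)
(2) = (2*j^2 - 16*j + 24)/(2*j + 5)
(3) = (d^2 + 3*d + 2)/(d + 4)
(4) = (l - 3*sqrt(2))/(l + 2)
(5) = (w + 7)/(w^2 + 4*w)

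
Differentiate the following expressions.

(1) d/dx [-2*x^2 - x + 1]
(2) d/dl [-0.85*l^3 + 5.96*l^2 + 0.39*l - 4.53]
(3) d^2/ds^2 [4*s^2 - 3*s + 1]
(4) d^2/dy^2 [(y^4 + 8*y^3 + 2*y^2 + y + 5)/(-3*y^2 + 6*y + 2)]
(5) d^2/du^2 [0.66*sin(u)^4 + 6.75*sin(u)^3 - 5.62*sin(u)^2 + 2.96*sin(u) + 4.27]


(1) = -4*x - 1
(2) = -2.55*l^2 + 11.92*l + 0.39
(3) = 8
(4) = 2*(-9*y^6 + 54*y^5 - 90*y^4 - 477*y^3 - 483*y^2 + 156*y - 206)/(27*y^6 - 162*y^5 + 270*y^4 - 180*y^2 - 72*y - 8)
(5) = -10.56*sin(u)^4 - 60.75*sin(u)^3 + 30.4*sin(u)^2 + 37.54*sin(u) - 11.24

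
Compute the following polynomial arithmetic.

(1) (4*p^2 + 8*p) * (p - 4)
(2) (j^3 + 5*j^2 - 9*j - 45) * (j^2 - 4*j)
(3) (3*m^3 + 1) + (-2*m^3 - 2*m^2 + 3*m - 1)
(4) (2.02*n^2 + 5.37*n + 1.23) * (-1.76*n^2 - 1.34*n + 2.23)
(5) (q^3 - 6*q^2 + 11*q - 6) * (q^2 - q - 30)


(1) = 4*p^3 - 8*p^2 - 32*p
(2) = j^5 + j^4 - 29*j^3 - 9*j^2 + 180*j
(3) = m^3 - 2*m^2 + 3*m
(4) = -3.5552*n^4 - 12.158*n^3 - 4.856*n^2 + 10.3269*n + 2.7429
(5) = q^5 - 7*q^4 - 13*q^3 + 163*q^2 - 324*q + 180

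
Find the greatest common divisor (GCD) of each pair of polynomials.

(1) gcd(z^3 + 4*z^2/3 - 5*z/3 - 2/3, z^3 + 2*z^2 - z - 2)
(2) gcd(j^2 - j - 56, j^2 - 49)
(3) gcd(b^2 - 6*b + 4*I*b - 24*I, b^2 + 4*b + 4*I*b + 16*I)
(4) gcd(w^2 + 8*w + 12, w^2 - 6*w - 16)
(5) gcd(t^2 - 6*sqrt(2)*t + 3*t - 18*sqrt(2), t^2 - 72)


(1) = gcd((z - 1)*(z + 1/3)*(z + 2), (z - 1)*(z + 1)*(z + 2)) = z^2 + z - 2
(2) = gcd((j - 8)*(j + 7), (j - 7)*(j + 7)) = j + 7
(3) = gcd((b - 6)*(b + 4*I), (b + 4)*(b + 4*I)) = b + 4*I
(4) = gcd((w + 2)*(w + 6), (w - 8)*(w + 2)) = w + 2
(5) = gcd((t + 3)*(t - 6*sqrt(2)), (t - 6*sqrt(2))*(t + 6*sqrt(2))) = t - 6*sqrt(2)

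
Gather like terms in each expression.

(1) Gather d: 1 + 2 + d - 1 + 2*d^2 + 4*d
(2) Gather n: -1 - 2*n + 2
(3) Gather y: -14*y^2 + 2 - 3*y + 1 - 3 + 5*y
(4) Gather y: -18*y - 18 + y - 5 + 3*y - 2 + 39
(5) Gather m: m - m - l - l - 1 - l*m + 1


(1) = 2*d^2 + 5*d + 2
(2) = 1 - 2*n
(3) = -14*y^2 + 2*y
(4) = 14 - 14*y
(5) = -l*m - 2*l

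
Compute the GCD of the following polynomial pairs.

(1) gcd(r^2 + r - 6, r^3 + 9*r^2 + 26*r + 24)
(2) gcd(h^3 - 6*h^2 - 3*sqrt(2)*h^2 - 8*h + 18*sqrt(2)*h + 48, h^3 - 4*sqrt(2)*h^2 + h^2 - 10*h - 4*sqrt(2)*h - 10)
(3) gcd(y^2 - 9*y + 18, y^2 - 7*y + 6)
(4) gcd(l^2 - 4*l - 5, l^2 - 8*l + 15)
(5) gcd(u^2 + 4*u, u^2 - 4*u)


(1) = r + 3
(2) = h + sqrt(2)
(3) = y - 6
(4) = l - 5
(5) = u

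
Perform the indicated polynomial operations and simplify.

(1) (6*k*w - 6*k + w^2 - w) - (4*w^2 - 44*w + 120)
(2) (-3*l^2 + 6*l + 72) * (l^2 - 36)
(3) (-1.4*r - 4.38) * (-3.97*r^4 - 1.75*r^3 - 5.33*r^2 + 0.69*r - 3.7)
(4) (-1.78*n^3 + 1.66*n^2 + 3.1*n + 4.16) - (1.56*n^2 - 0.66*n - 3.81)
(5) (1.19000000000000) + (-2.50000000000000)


(1) = 6*k*w - 6*k - 3*w^2 + 43*w - 120
(2) = -3*l^4 + 6*l^3 + 180*l^2 - 216*l - 2592
(3) = 5.558*r^5 + 19.8386*r^4 + 15.127*r^3 + 22.3794*r^2 + 2.1578*r + 16.206
(4) = -1.78*n^3 + 0.1*n^2 + 3.76*n + 7.97
(5) = -1.31000000000000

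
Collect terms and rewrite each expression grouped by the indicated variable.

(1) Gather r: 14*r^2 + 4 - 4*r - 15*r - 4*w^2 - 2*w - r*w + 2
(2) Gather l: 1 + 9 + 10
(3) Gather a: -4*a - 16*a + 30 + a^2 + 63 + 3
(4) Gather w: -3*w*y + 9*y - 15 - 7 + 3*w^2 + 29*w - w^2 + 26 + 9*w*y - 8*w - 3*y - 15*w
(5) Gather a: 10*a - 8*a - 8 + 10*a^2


(1) = 14*r^2 + r*(-w - 19) - 4*w^2 - 2*w + 6
(2) = 20
(3) = a^2 - 20*a + 96
(4) = 2*w^2 + w*(6*y + 6) + 6*y + 4
(5) = 10*a^2 + 2*a - 8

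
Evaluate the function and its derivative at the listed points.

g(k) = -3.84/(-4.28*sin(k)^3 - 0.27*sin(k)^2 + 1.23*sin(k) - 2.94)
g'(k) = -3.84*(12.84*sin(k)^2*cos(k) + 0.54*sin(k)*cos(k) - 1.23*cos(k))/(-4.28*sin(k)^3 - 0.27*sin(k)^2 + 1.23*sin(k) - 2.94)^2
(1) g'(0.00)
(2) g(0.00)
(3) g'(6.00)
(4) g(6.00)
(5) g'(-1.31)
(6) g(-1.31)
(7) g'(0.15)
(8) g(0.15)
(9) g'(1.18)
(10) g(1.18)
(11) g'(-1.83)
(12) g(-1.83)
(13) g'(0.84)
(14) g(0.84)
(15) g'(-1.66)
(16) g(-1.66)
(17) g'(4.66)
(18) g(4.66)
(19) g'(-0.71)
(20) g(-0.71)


(1) = 0.55
(2) = 1.31
(3) = 0.14
(4) = 1.20
(5) = -37.46
(6) = 7.38
(7) = 0.42
(8) = 1.38
(9) = -0.51
(10) = 0.71
(11) = 37.88
(12) = 7.44
(13) = -1.04
(14) = 0.97
(15) = 90.34
(16) = 18.84
(17) = 72.32
(18) = 21.92
(19) = -1.58
(20) = 1.44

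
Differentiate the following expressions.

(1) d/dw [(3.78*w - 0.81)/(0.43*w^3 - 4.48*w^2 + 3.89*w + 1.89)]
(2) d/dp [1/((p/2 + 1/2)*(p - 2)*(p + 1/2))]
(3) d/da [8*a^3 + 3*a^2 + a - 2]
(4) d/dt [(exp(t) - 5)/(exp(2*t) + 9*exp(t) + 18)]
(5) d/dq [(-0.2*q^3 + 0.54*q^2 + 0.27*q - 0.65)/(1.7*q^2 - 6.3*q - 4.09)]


(1) = (-3.2508*w^3 + 17.9793*w^2 - 7.2576*w + 10.2951)/(0.1849*w^6 - 3.8528*w^5 + 23.4158*w^4 - 33.229*w^3 - 1.8023*w^2 + 14.7042*w + 3.5721)
(2) = 4*(-6*p^2 + 2*p + 5)/(4*p^6 - 4*p^5 - 19*p^4 + 2*p^3 + 29*p^2 + 20*p + 4)
(3) = 24*a^2 + 6*a + 1
(4) = (-(exp(t) - 5)*(2*exp(t) + 9) + exp(2*t) + 9*exp(t) + 18)*exp(t)/(exp(2*t) + 9*exp(t) + 18)^2
(5) = (-0.34*q^4 + 2.52*q^3 - 1.407*q^2 - 2.2072*q - 5.1993)/(2.89*q^4 - 21.42*q^3 + 25.784*q^2 + 51.534*q + 16.7281)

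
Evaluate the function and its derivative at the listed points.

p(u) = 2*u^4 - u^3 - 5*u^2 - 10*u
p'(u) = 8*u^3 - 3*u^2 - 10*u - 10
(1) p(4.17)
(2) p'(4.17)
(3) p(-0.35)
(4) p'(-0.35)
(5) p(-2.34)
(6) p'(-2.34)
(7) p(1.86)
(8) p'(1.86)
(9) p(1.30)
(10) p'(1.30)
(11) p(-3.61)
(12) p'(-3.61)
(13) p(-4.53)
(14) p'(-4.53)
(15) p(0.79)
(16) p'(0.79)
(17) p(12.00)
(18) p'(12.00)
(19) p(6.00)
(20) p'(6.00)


(1) = 403.59
(2) = 476.23
(3) = 2.96
(4) = -7.21
(5) = 68.80
(6) = -105.53
(7) = -18.40
(8) = 12.50
(9) = -17.93
(10) = -10.49
(11) = 357.66
(12) = -389.36
(13) = 877.87
(14) = -769.94
(15) = -10.73
(16) = -15.83
(17) = 38904.00
(18) = 13262.00
(19) = 2136.00
(20) = 1550.00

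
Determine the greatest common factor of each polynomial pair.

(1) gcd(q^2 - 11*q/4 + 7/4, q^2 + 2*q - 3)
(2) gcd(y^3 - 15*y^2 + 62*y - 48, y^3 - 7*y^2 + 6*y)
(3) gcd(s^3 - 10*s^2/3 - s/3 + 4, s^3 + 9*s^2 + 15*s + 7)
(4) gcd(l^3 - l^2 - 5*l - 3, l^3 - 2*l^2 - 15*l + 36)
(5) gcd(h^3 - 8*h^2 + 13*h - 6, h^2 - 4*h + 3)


(1) = q - 1
(2) = y^2 - 7*y + 6
(3) = s + 1
(4) = l - 3
(5) = h - 1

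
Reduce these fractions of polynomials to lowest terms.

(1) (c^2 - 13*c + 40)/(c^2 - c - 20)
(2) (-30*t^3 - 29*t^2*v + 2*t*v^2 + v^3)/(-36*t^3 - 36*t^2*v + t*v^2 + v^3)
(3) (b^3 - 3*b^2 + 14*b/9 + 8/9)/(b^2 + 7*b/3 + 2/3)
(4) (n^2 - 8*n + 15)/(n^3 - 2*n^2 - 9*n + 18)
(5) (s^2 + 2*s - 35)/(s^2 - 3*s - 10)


(1) = (c - 8)/(c + 4)
(2) = (5*t - v)/(6*t - v)
(3) = (3*b^2 - 10*b + 8)/(3*b + 6)
(4) = (n - 5)/(n^2 + n - 6)
(5) = (s + 7)/(s + 2)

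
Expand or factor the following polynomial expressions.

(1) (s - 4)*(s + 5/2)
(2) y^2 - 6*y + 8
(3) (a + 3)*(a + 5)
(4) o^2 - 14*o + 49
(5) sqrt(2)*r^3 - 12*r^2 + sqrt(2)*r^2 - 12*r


(1) = s^2 - 3*s/2 - 10
(2) = (y - 4)*(y - 2)
(3) = a^2 + 8*a + 15
(4) = (o - 7)^2
(5) = r*(r - 6*sqrt(2))*(sqrt(2)*r + sqrt(2))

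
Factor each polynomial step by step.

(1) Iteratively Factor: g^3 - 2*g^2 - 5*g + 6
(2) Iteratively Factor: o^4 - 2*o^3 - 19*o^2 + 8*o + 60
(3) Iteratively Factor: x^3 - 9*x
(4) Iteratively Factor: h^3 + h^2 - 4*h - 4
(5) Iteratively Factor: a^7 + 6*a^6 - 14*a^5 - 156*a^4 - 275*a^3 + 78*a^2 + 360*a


(1) = (g - 1)*(g^2 - g - 6) = (g - 3)*(g - 1)*(g + 2)
(2) = (o - 2)*(o^3 - 19*o - 30) = (o - 5)*(o - 2)*(o^2 + 5*o + 6) = (o - 5)*(o - 2)*(o + 3)*(o + 2)
(3) = (x)*(x^2 - 9) = x*(x - 3)*(x + 3)
(4) = (h + 1)*(h^2 - 4) = (h + 1)*(h + 2)*(h - 2)
(5) = (a + 4)*(a^6 + 2*a^5 - 22*a^4 - 68*a^3 - 3*a^2 + 90*a) = (a + 2)*(a + 4)*(a^5 - 22*a^3 - 24*a^2 + 45*a) = (a - 1)*(a + 2)*(a + 4)*(a^4 + a^3 - 21*a^2 - 45*a) = a*(a - 1)*(a + 2)*(a + 4)*(a^3 + a^2 - 21*a - 45) = a*(a - 5)*(a - 1)*(a + 2)*(a + 4)*(a^2 + 6*a + 9) = a*(a - 5)*(a - 1)*(a + 2)*(a + 3)*(a + 4)*(a + 3)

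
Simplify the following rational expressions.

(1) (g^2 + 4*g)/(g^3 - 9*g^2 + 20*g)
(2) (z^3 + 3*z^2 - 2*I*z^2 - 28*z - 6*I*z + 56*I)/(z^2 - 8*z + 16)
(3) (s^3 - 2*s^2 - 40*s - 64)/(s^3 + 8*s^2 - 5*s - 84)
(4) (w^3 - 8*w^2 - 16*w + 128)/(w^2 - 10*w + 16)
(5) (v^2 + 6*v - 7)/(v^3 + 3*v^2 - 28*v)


(1) = (g + 4)/(g^2 - 9*g + 20)
(2) = (z^2 + z*(7 - 2*I) - 14*I)/(z - 4)
(3) = (s^2 - 6*s - 16)/(s^2 + 4*s - 21)
(4) = (w^2 - 16)/(w - 2)
(5) = (v - 1)/(v^2 - 4*v)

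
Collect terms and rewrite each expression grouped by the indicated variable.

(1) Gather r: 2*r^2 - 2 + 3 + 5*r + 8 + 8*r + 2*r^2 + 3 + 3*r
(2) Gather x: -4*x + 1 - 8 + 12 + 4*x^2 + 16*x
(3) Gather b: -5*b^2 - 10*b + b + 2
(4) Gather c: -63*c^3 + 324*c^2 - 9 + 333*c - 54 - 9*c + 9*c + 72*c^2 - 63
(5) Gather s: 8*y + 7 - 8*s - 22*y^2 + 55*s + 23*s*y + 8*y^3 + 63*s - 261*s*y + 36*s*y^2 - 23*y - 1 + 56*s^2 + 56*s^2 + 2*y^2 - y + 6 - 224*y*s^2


(1) = 4*r^2 + 16*r + 12
(2) = 4*x^2 + 12*x + 5
(3) = -5*b^2 - 9*b + 2
(4) = -63*c^3 + 396*c^2 + 333*c - 126
(5) = s^2*(112 - 224*y) + s*(36*y^2 - 238*y + 110) + 8*y^3 - 20*y^2 - 16*y + 12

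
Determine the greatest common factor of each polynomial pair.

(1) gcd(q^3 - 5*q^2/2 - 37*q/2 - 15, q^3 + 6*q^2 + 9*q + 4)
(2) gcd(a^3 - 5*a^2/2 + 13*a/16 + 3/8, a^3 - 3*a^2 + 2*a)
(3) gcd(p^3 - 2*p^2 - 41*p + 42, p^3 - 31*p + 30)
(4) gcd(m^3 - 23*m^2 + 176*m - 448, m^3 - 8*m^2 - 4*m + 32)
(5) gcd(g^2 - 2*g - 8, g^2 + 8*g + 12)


(1) = gcd((q - 6)*(q + 1)*(q + 5/2), (q + 1)^2*(q + 4)) = q + 1
(2) = gcd((a - 2)*(a - 3/4)*(a + 1/4), a*(a - 2)*(a - 1)) = a - 2
(3) = p^2 + 5*p - 6
(4) = gcd((m - 8)^2*(m - 7), (m - 8)*(m - 2)*(m + 2)) = m - 8
(5) = g + 2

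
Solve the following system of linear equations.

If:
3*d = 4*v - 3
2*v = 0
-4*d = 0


Then:
No Solution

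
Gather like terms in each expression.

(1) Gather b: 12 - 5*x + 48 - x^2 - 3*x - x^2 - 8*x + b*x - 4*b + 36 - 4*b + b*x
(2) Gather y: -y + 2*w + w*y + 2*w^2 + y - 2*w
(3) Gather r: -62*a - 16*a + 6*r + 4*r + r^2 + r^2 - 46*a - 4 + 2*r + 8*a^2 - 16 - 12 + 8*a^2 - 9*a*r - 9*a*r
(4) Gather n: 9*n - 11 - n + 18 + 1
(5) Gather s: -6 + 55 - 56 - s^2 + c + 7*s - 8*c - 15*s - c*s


(1) = b*(2*x - 8) - 2*x^2 - 16*x + 96
(2) = 2*w^2 + w*y
(3) = 16*a^2 - 124*a + 2*r^2 + r*(12 - 18*a) - 32
(4) = 8*n + 8
(5) = -7*c - s^2 + s*(-c - 8) - 7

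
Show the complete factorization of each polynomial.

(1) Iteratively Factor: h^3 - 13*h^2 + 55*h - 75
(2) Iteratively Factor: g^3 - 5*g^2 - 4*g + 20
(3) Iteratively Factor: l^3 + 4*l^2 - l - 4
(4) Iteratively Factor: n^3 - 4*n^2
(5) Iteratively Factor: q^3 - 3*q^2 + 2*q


(1) = (h - 3)*(h^2 - 10*h + 25) = (h - 5)*(h - 3)*(h - 5)
(2) = (g - 2)*(g^2 - 3*g - 10) = (g - 5)*(g - 2)*(g + 2)
(3) = (l + 4)*(l^2 - 1) = (l - 1)*(l + 4)*(l + 1)
(4) = (n)*(n^2 - 4*n) = n*(n - 4)*(n)
(5) = (q)*(q^2 - 3*q + 2) = q*(q - 1)*(q - 2)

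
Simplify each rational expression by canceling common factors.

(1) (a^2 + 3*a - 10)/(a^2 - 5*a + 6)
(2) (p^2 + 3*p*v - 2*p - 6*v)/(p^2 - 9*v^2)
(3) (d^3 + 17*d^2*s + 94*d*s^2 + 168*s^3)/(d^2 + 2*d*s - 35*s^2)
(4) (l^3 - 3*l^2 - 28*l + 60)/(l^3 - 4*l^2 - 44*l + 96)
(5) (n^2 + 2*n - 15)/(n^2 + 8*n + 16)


(1) = (a + 5)/(a - 3)
(2) = (p - 2)/(p - 3*v)
(3) = (-d^2 - 10*d*s - 24*s^2)/(-d + 5*s)
(4) = (l^2 - l - 30)/(l^2 - 2*l - 48)
(5) = (n^2 + 2*n - 15)/(n^2 + 8*n + 16)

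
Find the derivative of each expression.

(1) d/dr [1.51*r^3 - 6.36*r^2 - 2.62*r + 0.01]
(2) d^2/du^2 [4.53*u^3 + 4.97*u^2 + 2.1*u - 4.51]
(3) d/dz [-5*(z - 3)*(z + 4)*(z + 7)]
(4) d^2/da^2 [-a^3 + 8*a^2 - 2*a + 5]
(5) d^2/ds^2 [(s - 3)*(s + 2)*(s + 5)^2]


(1) = 4.53*r^2 - 12.72*r - 2.62
(2) = 27.18*u + 9.94
(3) = -15*z^2 - 80*z + 25
(4) = 16 - 6*a
(5) = 12*s^2 + 54*s + 18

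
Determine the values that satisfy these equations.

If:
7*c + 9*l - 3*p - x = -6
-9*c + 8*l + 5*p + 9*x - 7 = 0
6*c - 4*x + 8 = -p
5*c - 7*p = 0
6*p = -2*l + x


Then:
No Solution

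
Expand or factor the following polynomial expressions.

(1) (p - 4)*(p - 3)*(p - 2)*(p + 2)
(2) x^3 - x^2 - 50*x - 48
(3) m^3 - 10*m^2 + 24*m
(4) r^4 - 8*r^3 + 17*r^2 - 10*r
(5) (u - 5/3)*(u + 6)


(1) = p^4 - 7*p^3 + 8*p^2 + 28*p - 48
(2) = (x - 8)*(x + 1)*(x + 6)
(3) = m*(m - 6)*(m - 4)
(4) = r*(r - 5)*(r - 2)*(r - 1)
(5) = u^2 + 13*u/3 - 10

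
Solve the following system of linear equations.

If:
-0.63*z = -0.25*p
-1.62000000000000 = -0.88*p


Then:
p = 1.84
z = 0.73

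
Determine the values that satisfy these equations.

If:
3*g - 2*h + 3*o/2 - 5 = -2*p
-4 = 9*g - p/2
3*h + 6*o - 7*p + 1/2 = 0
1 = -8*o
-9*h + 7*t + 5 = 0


Then:
g = -427/720
h = -739/120
o = -1/8
p = -107/40
t = -2417/280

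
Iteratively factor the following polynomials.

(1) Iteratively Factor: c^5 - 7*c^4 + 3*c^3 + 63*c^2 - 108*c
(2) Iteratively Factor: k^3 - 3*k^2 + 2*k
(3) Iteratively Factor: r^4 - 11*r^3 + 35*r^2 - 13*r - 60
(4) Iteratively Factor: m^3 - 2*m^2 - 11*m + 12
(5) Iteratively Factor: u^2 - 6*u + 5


(1) = (c - 3)*(c^4 - 4*c^3 - 9*c^2 + 36*c) = (c - 4)*(c - 3)*(c^3 - 9*c) = (c - 4)*(c - 3)*(c + 3)*(c^2 - 3*c) = (c - 4)*(c - 3)^2*(c + 3)*(c)
(2) = (k - 1)*(k^2 - 2*k) = k*(k - 1)*(k - 2)
(3) = (r + 1)*(r^3 - 12*r^2 + 47*r - 60) = (r - 5)*(r + 1)*(r^2 - 7*r + 12) = (r - 5)*(r - 3)*(r + 1)*(r - 4)
(4) = (m - 4)*(m^2 + 2*m - 3) = (m - 4)*(m + 3)*(m - 1)
(5) = (u - 1)*(u - 5)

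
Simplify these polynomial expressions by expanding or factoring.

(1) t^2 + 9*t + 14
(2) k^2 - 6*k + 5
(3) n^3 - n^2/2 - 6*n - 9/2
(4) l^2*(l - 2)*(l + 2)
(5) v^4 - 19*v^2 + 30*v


(1) = (t + 2)*(t + 7)
(2) = (k - 5)*(k - 1)
(3) = (n - 3)*(n + 1)*(n + 3/2)
(4) = l^4 - 4*l^2
(5) = v*(v - 3)*(v - 2)*(v + 5)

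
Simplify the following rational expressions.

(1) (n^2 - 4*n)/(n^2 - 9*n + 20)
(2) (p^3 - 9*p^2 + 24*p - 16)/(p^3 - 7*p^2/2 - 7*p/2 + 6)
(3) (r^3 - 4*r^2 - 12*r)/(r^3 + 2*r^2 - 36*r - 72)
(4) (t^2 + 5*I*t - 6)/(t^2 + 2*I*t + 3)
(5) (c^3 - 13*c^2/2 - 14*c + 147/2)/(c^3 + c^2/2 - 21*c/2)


(1) = n/(n - 5)
(2) = (2*p - 8)/(2*p + 3)
(3) = r/(r + 6)
(4) = (t + 2*I)/(t - I)
(5) = (c - 7)/c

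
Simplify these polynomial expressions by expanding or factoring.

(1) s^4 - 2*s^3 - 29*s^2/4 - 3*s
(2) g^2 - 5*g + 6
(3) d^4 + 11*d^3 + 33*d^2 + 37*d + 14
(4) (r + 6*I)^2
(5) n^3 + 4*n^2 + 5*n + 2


(1) = s*(s - 4)*(s + 1/2)*(s + 3/2)
(2) = (g - 3)*(g - 2)
(3) = (d + 1)^2*(d + 2)*(d + 7)
(4) = r^2 + 12*I*r - 36
(5) = (n + 1)^2*(n + 2)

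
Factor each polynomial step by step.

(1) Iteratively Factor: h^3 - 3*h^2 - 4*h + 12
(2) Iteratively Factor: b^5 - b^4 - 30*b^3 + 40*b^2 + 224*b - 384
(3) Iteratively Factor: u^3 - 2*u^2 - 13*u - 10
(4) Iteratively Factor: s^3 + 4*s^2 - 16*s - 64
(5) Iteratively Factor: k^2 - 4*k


(1) = (h + 2)*(h^2 - 5*h + 6) = (h - 3)*(h + 2)*(h - 2)
(2) = (b + 4)*(b^4 - 5*b^3 - 10*b^2 + 80*b - 96) = (b - 2)*(b + 4)*(b^3 - 3*b^2 - 16*b + 48) = (b - 4)*(b - 2)*(b + 4)*(b^2 + b - 12) = (b - 4)*(b - 3)*(b - 2)*(b + 4)*(b + 4)
(3) = (u + 2)*(u^2 - 4*u - 5) = (u + 1)*(u + 2)*(u - 5)
(4) = (s - 4)*(s^2 + 8*s + 16) = (s - 4)*(s + 4)*(s + 4)
(5) = (k)*(k - 4)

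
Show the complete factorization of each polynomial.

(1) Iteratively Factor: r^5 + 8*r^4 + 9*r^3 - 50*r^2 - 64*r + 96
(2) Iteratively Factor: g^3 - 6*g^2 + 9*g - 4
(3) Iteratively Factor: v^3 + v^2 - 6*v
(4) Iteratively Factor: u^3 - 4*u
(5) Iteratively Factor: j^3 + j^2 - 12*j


(1) = (r + 3)*(r^4 + 5*r^3 - 6*r^2 - 32*r + 32) = (r - 2)*(r + 3)*(r^3 + 7*r^2 + 8*r - 16) = (r - 2)*(r + 3)*(r + 4)*(r^2 + 3*r - 4) = (r - 2)*(r + 3)*(r + 4)^2*(r - 1)
(2) = (g - 1)*(g^2 - 5*g + 4) = (g - 4)*(g - 1)*(g - 1)
(3) = (v)*(v^2 + v - 6) = v*(v + 3)*(v - 2)
(4) = (u - 2)*(u^2 + 2*u) = u*(u - 2)*(u + 2)
(5) = (j + 4)*(j^2 - 3*j) = (j - 3)*(j + 4)*(j)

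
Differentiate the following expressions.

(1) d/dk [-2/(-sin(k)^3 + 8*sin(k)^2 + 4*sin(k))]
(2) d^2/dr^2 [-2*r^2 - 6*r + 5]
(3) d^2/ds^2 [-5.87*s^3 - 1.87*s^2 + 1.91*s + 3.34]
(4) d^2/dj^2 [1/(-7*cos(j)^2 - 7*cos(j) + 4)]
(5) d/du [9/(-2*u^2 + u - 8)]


(1) = 2*(-3*cos(k) + 16/tan(k) + 4*cos(k)/sin(k)^2)/(sin(k)^2 - 8*sin(k) - 4)^2
(2) = -4
(3) = -35.22*s - 3.74
(4) = 7*(28*sin(j)^4 - 37*sin(j)^2 - 89*cos(j)/4 + 21*cos(3*j)/4 - 13)/(-7*sin(j)^2 + 7*cos(j) + 3)^3
(5) = 9*(4*u - 1)/(2*u^2 - u + 8)^2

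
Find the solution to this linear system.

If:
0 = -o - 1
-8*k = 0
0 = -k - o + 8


Then:
No Solution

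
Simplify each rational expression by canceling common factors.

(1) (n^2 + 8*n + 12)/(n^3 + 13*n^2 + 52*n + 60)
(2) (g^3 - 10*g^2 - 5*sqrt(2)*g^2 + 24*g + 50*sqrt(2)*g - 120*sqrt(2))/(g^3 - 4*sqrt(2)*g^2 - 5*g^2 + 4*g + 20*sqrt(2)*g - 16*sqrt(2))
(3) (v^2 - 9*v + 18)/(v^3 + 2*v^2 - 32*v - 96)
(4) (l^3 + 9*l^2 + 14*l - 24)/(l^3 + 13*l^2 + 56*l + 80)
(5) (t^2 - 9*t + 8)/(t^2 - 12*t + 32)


(1) = 1/(n + 5)
(2) = (g^2 + g*(-5*sqrt(2) - 6) + 30*sqrt(2))/(g^2 + g*(-4*sqrt(2) - 1) + 4*sqrt(2))
(3) = (v - 3)/(v^2 + 8*v + 16)
(4) = (l^2 + 5*l - 6)/(l^2 + 9*l + 20)
(5) = (t - 1)/(t - 4)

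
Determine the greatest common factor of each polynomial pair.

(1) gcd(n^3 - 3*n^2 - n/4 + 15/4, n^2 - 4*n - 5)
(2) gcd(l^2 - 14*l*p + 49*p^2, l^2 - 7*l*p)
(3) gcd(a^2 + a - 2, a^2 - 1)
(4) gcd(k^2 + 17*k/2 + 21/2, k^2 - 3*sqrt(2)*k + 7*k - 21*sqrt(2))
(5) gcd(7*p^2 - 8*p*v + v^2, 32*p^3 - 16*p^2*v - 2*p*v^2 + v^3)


(1) = gcd((n - 5/2)*(n - 3/2)*(n + 1), (n - 5)*(n + 1)) = n + 1
(2) = gcd((l - 7*p)^2, l*(l - 7*p)) = -l + 7*p
(3) = a - 1
(4) = gcd((k + 3/2)*(k + 7), (k + 7)*(k - 3*sqrt(2))) = k + 7
(5) = gcd((-7*p + v)*(-p + v), (-4*p + v)*(-2*p + v)*(4*p + v)) = 1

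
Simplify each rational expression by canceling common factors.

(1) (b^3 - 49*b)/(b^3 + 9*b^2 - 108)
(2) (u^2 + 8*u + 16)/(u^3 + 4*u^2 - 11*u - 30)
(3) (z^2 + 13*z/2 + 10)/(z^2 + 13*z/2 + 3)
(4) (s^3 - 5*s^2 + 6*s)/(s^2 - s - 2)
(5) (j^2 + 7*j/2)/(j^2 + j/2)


(1) = (b^3 - 49*b)/(b^3 + 9*b^2 - 108)
(2) = (u^2 + 8*u + 16)/(u^3 + 4*u^2 - 11*u - 30)
(3) = (2*z^2 + 13*z + 20)/(2*z^2 + 13*z + 6)
(4) = (s^2 - 3*s)/(s + 1)
(5) = (2*j + 7)/(2*j + 1)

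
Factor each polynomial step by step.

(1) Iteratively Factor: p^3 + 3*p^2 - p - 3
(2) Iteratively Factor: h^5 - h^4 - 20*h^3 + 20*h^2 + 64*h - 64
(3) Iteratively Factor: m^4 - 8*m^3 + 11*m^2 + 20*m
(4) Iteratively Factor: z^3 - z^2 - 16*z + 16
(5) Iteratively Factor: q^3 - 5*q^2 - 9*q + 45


(1) = (p + 3)*(p^2 - 1) = (p + 1)*(p + 3)*(p - 1)
(2) = (h - 2)*(h^4 + h^3 - 18*h^2 - 16*h + 32) = (h - 4)*(h - 2)*(h^3 + 5*h^2 + 2*h - 8) = (h - 4)*(h - 2)*(h + 4)*(h^2 + h - 2) = (h - 4)*(h - 2)*(h + 2)*(h + 4)*(h - 1)
(3) = (m + 1)*(m^3 - 9*m^2 + 20*m) = (m - 4)*(m + 1)*(m^2 - 5*m) = (m - 5)*(m - 4)*(m + 1)*(m)
(4) = (z - 4)*(z^2 + 3*z - 4) = (z - 4)*(z - 1)*(z + 4)
(5) = (q - 3)*(q^2 - 2*q - 15) = (q - 5)*(q - 3)*(q + 3)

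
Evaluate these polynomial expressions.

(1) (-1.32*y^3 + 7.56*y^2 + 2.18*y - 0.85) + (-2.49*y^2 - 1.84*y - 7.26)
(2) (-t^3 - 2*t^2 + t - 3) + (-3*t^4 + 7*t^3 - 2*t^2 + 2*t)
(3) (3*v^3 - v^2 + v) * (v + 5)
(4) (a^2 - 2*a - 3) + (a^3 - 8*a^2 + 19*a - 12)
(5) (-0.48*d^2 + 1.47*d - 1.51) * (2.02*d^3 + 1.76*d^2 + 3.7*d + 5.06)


(1) = -1.32*y^3 + 5.07*y^2 + 0.34*y - 8.11
(2) = -3*t^4 + 6*t^3 - 4*t^2 + 3*t - 3
(3) = 3*v^4 + 14*v^3 - 4*v^2 + 5*v
(4) = a^3 - 7*a^2 + 17*a - 15
(5) = -0.9696*d^5 + 2.1246*d^4 - 2.239*d^3 + 0.3526*d^2 + 1.8512*d - 7.6406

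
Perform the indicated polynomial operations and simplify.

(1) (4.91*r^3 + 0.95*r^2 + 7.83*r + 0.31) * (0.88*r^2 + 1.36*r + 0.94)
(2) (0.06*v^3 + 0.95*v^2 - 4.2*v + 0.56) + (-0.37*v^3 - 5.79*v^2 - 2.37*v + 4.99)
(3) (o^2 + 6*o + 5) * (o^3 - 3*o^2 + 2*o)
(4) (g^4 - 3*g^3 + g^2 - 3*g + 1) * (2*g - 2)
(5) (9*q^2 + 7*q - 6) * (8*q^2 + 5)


(1) = 4.3208*r^5 + 7.5136*r^4 + 12.7978*r^3 + 11.8146*r^2 + 7.7818*r + 0.2914
(2) = -0.31*v^3 - 4.84*v^2 - 6.57*v + 5.55
(3) = o^5 + 3*o^4 - 11*o^3 - 3*o^2 + 10*o
(4) = 2*g^5 - 8*g^4 + 8*g^3 - 8*g^2 + 8*g - 2
(5) = 72*q^4 + 56*q^3 - 3*q^2 + 35*q - 30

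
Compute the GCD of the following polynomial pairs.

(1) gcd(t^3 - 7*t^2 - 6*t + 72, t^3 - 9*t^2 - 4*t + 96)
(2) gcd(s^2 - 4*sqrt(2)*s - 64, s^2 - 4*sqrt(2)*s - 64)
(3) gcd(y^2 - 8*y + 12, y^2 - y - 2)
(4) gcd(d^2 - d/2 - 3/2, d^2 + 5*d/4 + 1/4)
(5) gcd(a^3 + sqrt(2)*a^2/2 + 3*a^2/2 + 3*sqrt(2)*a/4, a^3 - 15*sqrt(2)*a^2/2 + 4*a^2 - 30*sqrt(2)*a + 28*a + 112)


(1) = gcd((t - 6)*(t - 4)*(t + 3), (t - 8)*(t - 4)*(t + 3)) = t^2 - t - 12
(2) = s^2 - 4*sqrt(2)*s - 64
(3) = gcd((y - 6)*(y - 2), (y - 2)*(y + 1)) = y - 2
(4) = d + 1
(5) = gcd(a*(a + 3/2)*(a + sqrt(2)/2), (a + 4)*(a - 4*sqrt(2))*(a - 7*sqrt(2)/2)) = 1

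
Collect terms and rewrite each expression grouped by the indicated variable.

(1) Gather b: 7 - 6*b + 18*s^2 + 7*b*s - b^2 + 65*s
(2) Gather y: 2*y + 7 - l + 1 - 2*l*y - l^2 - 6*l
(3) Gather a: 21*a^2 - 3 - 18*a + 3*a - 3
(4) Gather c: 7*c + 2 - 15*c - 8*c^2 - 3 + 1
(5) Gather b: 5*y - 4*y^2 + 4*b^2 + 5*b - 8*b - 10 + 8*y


(1) = -b^2 + b*(7*s - 6) + 18*s^2 + 65*s + 7
(2) = -l^2 - 7*l + y*(2 - 2*l) + 8
(3) = 21*a^2 - 15*a - 6
(4) = -8*c^2 - 8*c
(5) = 4*b^2 - 3*b - 4*y^2 + 13*y - 10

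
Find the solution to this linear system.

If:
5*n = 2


Then:
n = 2/5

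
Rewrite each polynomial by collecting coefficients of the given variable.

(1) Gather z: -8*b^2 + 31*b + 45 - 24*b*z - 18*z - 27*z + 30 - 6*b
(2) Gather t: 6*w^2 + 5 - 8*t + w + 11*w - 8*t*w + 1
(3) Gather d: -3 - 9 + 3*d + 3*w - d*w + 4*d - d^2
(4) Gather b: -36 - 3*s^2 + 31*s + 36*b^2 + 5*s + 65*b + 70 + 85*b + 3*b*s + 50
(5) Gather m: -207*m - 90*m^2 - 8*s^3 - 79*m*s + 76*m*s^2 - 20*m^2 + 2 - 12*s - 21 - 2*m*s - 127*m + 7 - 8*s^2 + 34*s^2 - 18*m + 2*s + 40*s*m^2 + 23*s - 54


(1) = -8*b^2 + 25*b + z*(-24*b - 45) + 75
(2) = t*(-8*w - 8) + 6*w^2 + 12*w + 6
(3) = -d^2 + d*(7 - w) + 3*w - 12
(4) = 36*b^2 + b*(3*s + 150) - 3*s^2 + 36*s + 84
(5) = m^2*(40*s - 110) + m*(76*s^2 - 81*s - 352) - 8*s^3 + 26*s^2 + 13*s - 66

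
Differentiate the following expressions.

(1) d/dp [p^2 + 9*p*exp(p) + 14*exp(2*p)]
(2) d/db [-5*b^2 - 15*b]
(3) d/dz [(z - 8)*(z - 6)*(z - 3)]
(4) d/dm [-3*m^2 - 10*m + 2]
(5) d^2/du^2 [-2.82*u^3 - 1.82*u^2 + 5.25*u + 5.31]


(1) = 9*p*exp(p) + 2*p + 28*exp(2*p) + 9*exp(p)
(2) = -10*b - 15
(3) = 3*z^2 - 34*z + 90
(4) = -6*m - 10
(5) = -16.92*u - 3.64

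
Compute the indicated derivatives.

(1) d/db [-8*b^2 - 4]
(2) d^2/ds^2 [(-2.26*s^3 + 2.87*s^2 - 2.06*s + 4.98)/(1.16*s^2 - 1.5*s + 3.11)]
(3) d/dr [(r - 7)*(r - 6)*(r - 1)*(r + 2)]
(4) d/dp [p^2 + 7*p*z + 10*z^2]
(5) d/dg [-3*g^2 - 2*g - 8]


(1) = -16*b
(2) = (10.58008*s^3 + 41.341056*s^2 - 138.55494*s + 22.776358)/(1.560896*s^6 - 6.0552*s^5 + 20.384448*s^4 - 35.8434*s^3 + 54.651408*s^2 - 43.52445*s + 30.080231)
(3) = 4*r^3 - 36*r^2 + 54*r + 68
(4) = 2*p + 7*z
(5) = -6*g - 2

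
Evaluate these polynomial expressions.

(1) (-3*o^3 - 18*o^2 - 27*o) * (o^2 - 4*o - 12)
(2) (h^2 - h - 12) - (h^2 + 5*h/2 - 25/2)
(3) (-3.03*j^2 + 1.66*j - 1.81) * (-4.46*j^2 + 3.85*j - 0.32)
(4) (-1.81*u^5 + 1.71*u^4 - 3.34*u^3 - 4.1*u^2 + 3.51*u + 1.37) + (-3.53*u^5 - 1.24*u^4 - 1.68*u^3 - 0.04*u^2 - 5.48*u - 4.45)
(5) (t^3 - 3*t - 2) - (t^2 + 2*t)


(1) = -3*o^5 - 6*o^4 + 81*o^3 + 324*o^2 + 324*o
(2) = 1/2 - 7*h/2
(3) = 13.5138*j^4 - 19.0691*j^3 + 15.4332*j^2 - 7.4997*j + 0.5792
(4) = -5.34*u^5 + 0.47*u^4 - 5.02*u^3 - 4.14*u^2 - 1.97*u - 3.08
(5) = t^3 - t^2 - 5*t - 2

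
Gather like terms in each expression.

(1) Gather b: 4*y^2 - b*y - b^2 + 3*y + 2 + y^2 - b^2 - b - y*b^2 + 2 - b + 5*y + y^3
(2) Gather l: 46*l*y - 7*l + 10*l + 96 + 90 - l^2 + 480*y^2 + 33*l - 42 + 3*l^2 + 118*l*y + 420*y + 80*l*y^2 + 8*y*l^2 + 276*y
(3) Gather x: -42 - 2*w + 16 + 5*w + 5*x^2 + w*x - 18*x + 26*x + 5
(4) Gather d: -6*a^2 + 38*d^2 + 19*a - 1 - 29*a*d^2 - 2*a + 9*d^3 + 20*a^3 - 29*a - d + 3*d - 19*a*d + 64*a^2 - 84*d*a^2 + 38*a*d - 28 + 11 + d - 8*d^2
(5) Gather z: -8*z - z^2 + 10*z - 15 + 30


(1) = b^2*(-y - 2) + b*(-y - 2) + y^3 + 5*y^2 + 8*y + 4
(2) = l^2*(8*y + 2) + l*(80*y^2 + 164*y + 36) + 480*y^2 + 696*y + 144
(3) = 3*w + 5*x^2 + x*(w + 8) - 21
(4) = 20*a^3 + 58*a^2 - 12*a + 9*d^3 + d^2*(30 - 29*a) + d*(-84*a^2 + 19*a + 3) - 18
(5) = -z^2 + 2*z + 15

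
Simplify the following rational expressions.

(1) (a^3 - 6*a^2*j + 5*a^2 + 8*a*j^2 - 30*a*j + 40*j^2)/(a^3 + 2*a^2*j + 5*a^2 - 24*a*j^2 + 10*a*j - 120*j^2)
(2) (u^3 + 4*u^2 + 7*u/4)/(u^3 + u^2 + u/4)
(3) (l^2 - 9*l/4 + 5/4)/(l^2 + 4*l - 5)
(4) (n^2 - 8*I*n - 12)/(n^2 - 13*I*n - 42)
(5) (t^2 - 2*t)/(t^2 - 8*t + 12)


(1) = (a - 2*j)/(a + 6*j)
(2) = (2*u + 7)/(2*u + 1)
(3) = (4*l - 5)/(4*l + 20)
(4) = (n - 2*I)/(n - 7*I)
(5) = t/(t - 6)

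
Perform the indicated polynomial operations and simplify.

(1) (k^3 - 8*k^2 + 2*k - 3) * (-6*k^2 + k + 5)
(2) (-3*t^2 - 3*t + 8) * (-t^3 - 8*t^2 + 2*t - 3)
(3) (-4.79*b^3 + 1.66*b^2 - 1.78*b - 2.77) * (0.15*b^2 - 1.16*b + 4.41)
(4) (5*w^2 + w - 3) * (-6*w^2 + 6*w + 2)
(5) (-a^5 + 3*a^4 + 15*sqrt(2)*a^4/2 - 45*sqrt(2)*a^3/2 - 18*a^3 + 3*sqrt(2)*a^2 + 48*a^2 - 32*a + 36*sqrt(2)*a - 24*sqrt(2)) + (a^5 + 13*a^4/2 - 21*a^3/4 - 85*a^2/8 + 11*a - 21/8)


(1) = -6*k^5 + 49*k^4 - 15*k^3 - 20*k^2 + 7*k - 15
(2) = 3*t^5 + 27*t^4 + 10*t^3 - 61*t^2 + 25*t - 24
(3) = -0.7185*b^5 + 5.8054*b^4 - 23.3165*b^3 + 8.9699*b^2 - 4.6366*b - 12.2157
(4) = -30*w^4 + 24*w^3 + 34*w^2 - 16*w - 6
(5) = 19*a^4/2 + 15*sqrt(2)*a^4/2 - 45*sqrt(2)*a^3/2 - 93*a^3/4 + 3*sqrt(2)*a^2 + 299*a^2/8 - 21*a + 36*sqrt(2)*a - 24*sqrt(2) - 21/8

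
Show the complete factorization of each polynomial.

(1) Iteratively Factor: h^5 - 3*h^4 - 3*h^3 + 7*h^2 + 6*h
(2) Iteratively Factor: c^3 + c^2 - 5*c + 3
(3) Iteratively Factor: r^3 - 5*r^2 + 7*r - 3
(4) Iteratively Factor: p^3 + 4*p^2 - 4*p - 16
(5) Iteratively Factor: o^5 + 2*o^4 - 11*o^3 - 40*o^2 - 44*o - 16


(1) = (h)*(h^4 - 3*h^3 - 3*h^2 + 7*h + 6) = h*(h - 3)*(h^3 - 3*h - 2) = h*(h - 3)*(h + 1)*(h^2 - h - 2) = h*(h - 3)*(h - 2)*(h + 1)*(h + 1)
(2) = (c + 3)*(c^2 - 2*c + 1) = (c - 1)*(c + 3)*(c - 1)
(3) = (r - 1)*(r^2 - 4*r + 3) = (r - 1)^2*(r - 3)
(4) = (p - 2)*(p^2 + 6*p + 8) = (p - 2)*(p + 4)*(p + 2)
(5) = (o + 2)*(o^4 - 11*o^2 - 18*o - 8) = (o + 2)^2*(o^3 - 2*o^2 - 7*o - 4) = (o - 4)*(o + 2)^2*(o^2 + 2*o + 1) = (o - 4)*(o + 1)*(o + 2)^2*(o + 1)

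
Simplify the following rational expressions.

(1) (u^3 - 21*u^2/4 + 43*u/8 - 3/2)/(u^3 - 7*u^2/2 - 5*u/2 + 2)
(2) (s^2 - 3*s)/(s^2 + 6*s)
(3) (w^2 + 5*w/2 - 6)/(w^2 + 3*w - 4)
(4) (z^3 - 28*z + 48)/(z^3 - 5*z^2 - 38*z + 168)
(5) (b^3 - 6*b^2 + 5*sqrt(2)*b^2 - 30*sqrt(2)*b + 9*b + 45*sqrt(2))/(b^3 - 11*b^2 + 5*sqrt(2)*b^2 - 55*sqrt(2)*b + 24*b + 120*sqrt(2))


(1) = (4*u - 3)/(4*u + 4)
(2) = (s - 3)/(s + 6)
(3) = (2*w - 3)/(2*w - 2)
(4) = (z - 2)/(z - 7)
(5) = (b - 3)/(b - 8)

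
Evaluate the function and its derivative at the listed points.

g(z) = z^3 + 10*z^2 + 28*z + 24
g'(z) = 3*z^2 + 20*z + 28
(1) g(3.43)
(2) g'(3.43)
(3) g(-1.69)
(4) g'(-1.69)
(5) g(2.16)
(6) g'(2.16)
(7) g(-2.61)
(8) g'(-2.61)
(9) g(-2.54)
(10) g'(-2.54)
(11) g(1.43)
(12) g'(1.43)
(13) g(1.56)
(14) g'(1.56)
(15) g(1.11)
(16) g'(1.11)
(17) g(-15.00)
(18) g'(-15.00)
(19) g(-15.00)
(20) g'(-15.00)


(1) = 278.04
(2) = 131.89
(3) = 0.41
(4) = 2.77
(5) = 141.21
(6) = 85.20
(7) = 1.26
(8) = -3.76
(9) = 1.01
(10) = -3.45
(11) = 87.41
(12) = 62.73
(13) = 95.81
(14) = 66.50
(15) = 68.77
(16) = 53.90
(17) = -1521.00
(18) = 403.00
(19) = -1521.00
(20) = 403.00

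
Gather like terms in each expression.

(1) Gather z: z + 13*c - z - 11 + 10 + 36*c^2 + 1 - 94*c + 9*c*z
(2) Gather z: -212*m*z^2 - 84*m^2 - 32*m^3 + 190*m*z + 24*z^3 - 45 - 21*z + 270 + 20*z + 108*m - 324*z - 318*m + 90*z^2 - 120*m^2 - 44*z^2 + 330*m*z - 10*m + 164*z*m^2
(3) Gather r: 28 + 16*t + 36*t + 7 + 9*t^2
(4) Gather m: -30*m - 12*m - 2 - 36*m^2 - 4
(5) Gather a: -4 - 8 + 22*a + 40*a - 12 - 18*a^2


(1) = 36*c^2 + 9*c*z - 81*c
(2) = -32*m^3 - 204*m^2 - 220*m + 24*z^3 + z^2*(46 - 212*m) + z*(164*m^2 + 520*m - 325) + 225
(3) = 9*t^2 + 52*t + 35
(4) = -36*m^2 - 42*m - 6
(5) = -18*a^2 + 62*a - 24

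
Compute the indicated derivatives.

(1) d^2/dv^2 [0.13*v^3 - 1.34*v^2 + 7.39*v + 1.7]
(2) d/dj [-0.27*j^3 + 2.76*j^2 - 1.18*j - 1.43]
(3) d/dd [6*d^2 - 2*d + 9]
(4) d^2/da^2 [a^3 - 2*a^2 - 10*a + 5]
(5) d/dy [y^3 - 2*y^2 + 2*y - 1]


(1) = 0.78*v - 2.68
(2) = -0.81*j^2 + 5.52*j - 1.18
(3) = 12*d - 2
(4) = 6*a - 4
(5) = 3*y^2 - 4*y + 2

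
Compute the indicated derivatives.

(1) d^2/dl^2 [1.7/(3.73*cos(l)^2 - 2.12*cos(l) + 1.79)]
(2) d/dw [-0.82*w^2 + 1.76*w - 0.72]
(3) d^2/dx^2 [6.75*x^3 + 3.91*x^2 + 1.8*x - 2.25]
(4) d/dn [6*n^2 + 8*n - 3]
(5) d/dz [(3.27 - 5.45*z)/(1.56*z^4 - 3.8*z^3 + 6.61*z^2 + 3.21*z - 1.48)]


(1) = (-94.60772*(1 - cos(l)^2)^2 + 40.32876*cos(l)^3 - 9.54278*cos(l)^2 - 87.10868*cos(l) + 87.1879)/(3.73*cos(l)^2 - 2.12*cos(l) + 1.79)^3
(2) = 1.76 - 1.64*w
(3) = 40.5*x + 7.82
(4) = 12*n + 8
(5) = (25.506*z^4 - 61.8248*z^3 + 73.3025*z^2 - 43.2294*z - 2.4307)/(2.4336*z^8 - 11.856*z^7 + 35.0632*z^6 - 40.2208*z^5 + 14.6785*z^4 + 53.6842*z^3 - 9.2615*z^2 - 9.5016*z + 2.1904)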